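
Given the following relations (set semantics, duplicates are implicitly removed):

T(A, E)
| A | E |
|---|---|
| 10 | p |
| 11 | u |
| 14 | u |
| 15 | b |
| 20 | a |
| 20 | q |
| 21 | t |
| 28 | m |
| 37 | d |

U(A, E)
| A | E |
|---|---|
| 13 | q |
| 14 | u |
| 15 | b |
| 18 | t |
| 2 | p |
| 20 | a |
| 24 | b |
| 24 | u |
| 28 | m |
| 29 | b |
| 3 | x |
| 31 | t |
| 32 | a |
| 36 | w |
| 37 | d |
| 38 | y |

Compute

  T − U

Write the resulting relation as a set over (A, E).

{(10, p), (11, u), (20, q), (21, t)}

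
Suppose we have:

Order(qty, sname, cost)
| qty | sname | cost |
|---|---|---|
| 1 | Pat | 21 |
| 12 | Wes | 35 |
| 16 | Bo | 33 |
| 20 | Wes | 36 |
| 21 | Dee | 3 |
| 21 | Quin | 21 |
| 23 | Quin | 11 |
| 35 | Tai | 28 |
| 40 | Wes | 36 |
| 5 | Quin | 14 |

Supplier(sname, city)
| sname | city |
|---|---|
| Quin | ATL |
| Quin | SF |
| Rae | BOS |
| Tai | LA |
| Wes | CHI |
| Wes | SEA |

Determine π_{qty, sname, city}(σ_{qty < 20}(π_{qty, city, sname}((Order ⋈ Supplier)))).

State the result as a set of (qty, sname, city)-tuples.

{(12, Wes, CHI), (12, Wes, SEA), (5, Quin, ATL), (5, Quin, SF)}

Joining Order and Supplier on sname yields {(12, Wes, 35, CHI), (12, Wes, 35, SEA), (20, Wes, 36, CHI), (20, Wes, 36, SEA), (21, Quin, 21, ATL), (21, Quin, 21, SF), (23, Quin, 11, ATL), (23, Quin, 11, SF), (35, Tai, 28, LA), (40, Wes, 36, CHI), (40, Wes, 36, SEA), (5, Quin, 14, ATL), (5, Quin, 14, SF)}.
π_{qty, city, sname} gives {(12, CHI, Wes), (12, SEA, Wes), (20, CHI, Wes), (20, SEA, Wes), (21, ATL, Quin), (21, SF, Quin), (23, ATL, Quin), (23, SF, Quin), (35, LA, Tai), (40, CHI, Wes), (40, SEA, Wes), (5, ATL, Quin), (5, SF, Quin)}.
Filtering on qty < 20 leaves {(12, CHI, Wes), (12, SEA, Wes), (5, ATL, Quin), (5, SF, Quin)}.
π_{qty, sname, city} gives {(12, Wes, CHI), (12, Wes, SEA), (5, Quin, ATL), (5, Quin, SF)}.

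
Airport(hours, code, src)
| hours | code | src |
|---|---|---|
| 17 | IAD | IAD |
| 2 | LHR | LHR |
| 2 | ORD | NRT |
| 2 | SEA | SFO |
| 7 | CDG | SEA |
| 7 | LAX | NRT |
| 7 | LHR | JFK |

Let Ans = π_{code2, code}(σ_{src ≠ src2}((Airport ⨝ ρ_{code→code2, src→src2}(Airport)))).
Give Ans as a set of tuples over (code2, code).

ρ[code→code2, src→src2]: schema becomes (hours, code2, src2); tuples unchanged.
Airport ⋈ ρ_{code→code2, src→src2}(Airport) (natural join on hours): {(17, IAD, IAD, IAD, IAD), (2, LHR, LHR, LHR, LHR), (2, LHR, LHR, ORD, NRT), (2, LHR, LHR, SEA, SFO), (2, ORD, NRT, LHR, LHR), (2, ORD, NRT, ORD, NRT), (2, ORD, NRT, SEA, SFO), (2, SEA, SFO, LHR, LHR), (2, SEA, SFO, ORD, NRT), (2, SEA, SFO, SEA, SFO), (7, CDG, SEA, CDG, SEA), (7, CDG, SEA, LAX, NRT), (7, CDG, SEA, LHR, JFK), (7, LAX, NRT, CDG, SEA), (7, LAX, NRT, LAX, NRT), (7, LAX, NRT, LHR, JFK), (7, LHR, JFK, CDG, SEA), (7, LHR, JFK, LAX, NRT), (7, LHR, JFK, LHR, JFK)}
Apply σ_{src ≠ src2}; surviving tuples: {(2, LHR, LHR, ORD, NRT), (2, LHR, LHR, SEA, SFO), (2, ORD, NRT, LHR, LHR), (2, ORD, NRT, SEA, SFO), (2, SEA, SFO, LHR, LHR), (2, SEA, SFO, ORD, NRT), (7, CDG, SEA, LAX, NRT), (7, CDG, SEA, LHR, JFK), (7, LAX, NRT, CDG, SEA), (7, LAX, NRT, LHR, JFK), (7, LHR, JFK, CDG, SEA), (7, LHR, JFK, LAX, NRT)}
Keep only column(s) code2, code: {(CDG, LAX), (CDG, LHR), (LAX, CDG), (LAX, LHR), (LHR, CDG), (LHR, LAX), (LHR, ORD), (LHR, SEA), (ORD, LHR), (ORD, SEA), (SEA, LHR), (SEA, ORD)}

{(CDG, LAX), (CDG, LHR), (LAX, CDG), (LAX, LHR), (LHR, CDG), (LHR, LAX), (LHR, ORD), (LHR, SEA), (ORD, LHR), (ORD, SEA), (SEA, LHR), (SEA, ORD)}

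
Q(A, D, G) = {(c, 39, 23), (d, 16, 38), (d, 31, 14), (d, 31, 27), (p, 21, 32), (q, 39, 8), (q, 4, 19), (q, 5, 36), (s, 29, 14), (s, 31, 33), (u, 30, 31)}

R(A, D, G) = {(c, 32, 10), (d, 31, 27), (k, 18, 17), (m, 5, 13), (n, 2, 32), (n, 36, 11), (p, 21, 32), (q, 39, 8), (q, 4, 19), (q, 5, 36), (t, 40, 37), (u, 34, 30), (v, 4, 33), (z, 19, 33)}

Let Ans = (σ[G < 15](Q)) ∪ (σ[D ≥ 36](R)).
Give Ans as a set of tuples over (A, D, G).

{(d, 31, 14), (n, 36, 11), (q, 39, 8), (s, 29, 14), (t, 40, 37)}

Filtering on G < 15 leaves {(d, 31, 14), (q, 39, 8), (s, 29, 14)}.
Filtering on D ≥ 36 leaves {(n, 36, 11), (q, 39, 8), (t, 40, 37)}.
Taking the union: {(d, 31, 14), (n, 36, 11), (q, 39, 8), (s, 29, 14), (t, 40, 37)}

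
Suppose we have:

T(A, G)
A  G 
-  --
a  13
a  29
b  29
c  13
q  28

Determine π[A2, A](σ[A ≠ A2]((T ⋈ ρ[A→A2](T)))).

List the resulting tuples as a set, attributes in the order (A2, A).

ρ[A→A2]: schema becomes (A2, G); tuples unchanged.
Joining T and ρ[A→A2](T) on G yields {(a, 13, a), (a, 13, c), (a, 29, a), (a, 29, b), (b, 29, a), (b, 29, b), (c, 13, a), (c, 13, c), (q, 28, q)}.
Apply σ_{A ≠ A2}; surviving tuples: {(a, 13, c), (a, 29, b), (b, 29, a), (c, 13, a)}
π[A2, A]: project onto (A2, A) → {(a, b), (a, c), (b, a), (c, a)}

{(a, b), (a, c), (b, a), (c, a)}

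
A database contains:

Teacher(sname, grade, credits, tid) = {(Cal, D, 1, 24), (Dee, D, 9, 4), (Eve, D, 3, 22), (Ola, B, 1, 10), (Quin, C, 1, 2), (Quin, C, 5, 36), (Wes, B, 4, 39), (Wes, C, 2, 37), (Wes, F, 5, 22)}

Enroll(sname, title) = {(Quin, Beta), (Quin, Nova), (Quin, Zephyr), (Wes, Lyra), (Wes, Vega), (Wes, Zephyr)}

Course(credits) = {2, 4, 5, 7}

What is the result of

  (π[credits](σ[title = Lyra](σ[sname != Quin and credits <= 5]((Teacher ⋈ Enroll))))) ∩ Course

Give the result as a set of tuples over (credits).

Natural join on sname: {(Quin, C, 1, 2, Beta), (Quin, C, 1, 2, Nova), (Quin, C, 1, 2, Zephyr), (Quin, C, 5, 36, Beta), (Quin, C, 5, 36, Nova), (Quin, C, 5, 36, Zephyr), (Wes, B, 4, 39, Lyra), (Wes, B, 4, 39, Vega), (Wes, B, 4, 39, Zephyr), (Wes, C, 2, 37, Lyra), (Wes, C, 2, 37, Vega), (Wes, C, 2, 37, Zephyr), (Wes, F, 5, 22, Lyra), (Wes, F, 5, 22, Vega), (Wes, F, 5, 22, Zephyr)}
Filtering on sname != Quin and credits <= 5 leaves {(Wes, B, 4, 39, Lyra), (Wes, B, 4, 39, Vega), (Wes, B, 4, 39, Zephyr), (Wes, C, 2, 37, Lyra), (Wes, C, 2, 37, Vega), (Wes, C, 2, 37, Zephyr), (Wes, F, 5, 22, Lyra), (Wes, F, 5, 22, Vega), (Wes, F, 5, 22, Zephyr)}.
Filtering on title = Lyra leaves {(Wes, B, 4, 39, Lyra), (Wes, C, 2, 37, Lyra), (Wes, F, 5, 22, Lyra)}.
Keep only column(s) credits: {2, 4, 5}
Set intersection of the two operands is {2, 4, 5}.

{2, 4, 5}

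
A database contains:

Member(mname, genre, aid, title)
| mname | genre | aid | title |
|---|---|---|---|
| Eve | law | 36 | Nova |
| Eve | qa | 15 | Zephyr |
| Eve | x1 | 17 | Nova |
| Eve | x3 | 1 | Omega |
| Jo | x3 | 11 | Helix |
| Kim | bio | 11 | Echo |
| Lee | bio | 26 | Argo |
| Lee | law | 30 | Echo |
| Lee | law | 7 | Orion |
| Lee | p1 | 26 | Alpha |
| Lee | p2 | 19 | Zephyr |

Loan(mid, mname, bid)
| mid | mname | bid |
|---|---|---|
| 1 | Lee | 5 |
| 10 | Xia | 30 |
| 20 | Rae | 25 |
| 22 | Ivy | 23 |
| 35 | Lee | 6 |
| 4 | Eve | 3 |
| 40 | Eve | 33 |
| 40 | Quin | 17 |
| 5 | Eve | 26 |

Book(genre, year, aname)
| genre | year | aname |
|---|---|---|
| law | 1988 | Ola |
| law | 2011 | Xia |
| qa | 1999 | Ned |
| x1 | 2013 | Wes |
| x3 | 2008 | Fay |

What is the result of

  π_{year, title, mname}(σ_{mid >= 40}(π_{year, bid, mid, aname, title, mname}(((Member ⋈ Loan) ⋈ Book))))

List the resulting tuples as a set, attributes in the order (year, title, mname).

Joining Member and Loan on mname yields {(Eve, law, 36, Nova, 4, 3), (Eve, law, 36, Nova, 40, 33), (Eve, law, 36, Nova, 5, 26), (Eve, qa, 15, Zephyr, 4, 3), (Eve, qa, 15, Zephyr, 40, 33), (Eve, qa, 15, Zephyr, 5, 26), (Eve, x1, 17, Nova, 4, 3), (Eve, x1, 17, Nova, 40, 33), (Eve, x1, 17, Nova, 5, 26), (Eve, x3, 1, Omega, 4, 3), (Eve, x3, 1, Omega, 40, 33), (Eve, x3, 1, Omega, 5, 26), (Lee, bio, 26, Argo, 1, 5), (Lee, bio, 26, Argo, 35, 6), (Lee, law, 30, Echo, 1, 5), (Lee, law, 30, Echo, 35, 6), (Lee, law, 7, Orion, 1, 5), (Lee, law, 7, Orion, 35, 6), (Lee, p1, 26, Alpha, 1, 5), (Lee, p1, 26, Alpha, 35, 6), (Lee, p2, 19, Zephyr, 1, 5), (Lee, p2, 19, Zephyr, 35, 6)}.
Joining (Member ⋈ Loan) and Book on genre yields {(Eve, law, 36, Nova, 4, 3, 1988, Ola), (Eve, law, 36, Nova, 4, 3, 2011, Xia), (Eve, law, 36, Nova, 40, 33, 1988, Ola), (Eve, law, 36, Nova, 40, 33, 2011, Xia), (Eve, law, 36, Nova, 5, 26, 1988, Ola), (Eve, law, 36, Nova, 5, 26, 2011, Xia), (Eve, qa, 15, Zephyr, 4, 3, 1999, Ned), (Eve, qa, 15, Zephyr, 40, 33, 1999, Ned), (Eve, qa, 15, Zephyr, 5, 26, 1999, Ned), (Eve, x1, 17, Nova, 4, 3, 2013, Wes), (Eve, x1, 17, Nova, 40, 33, 2013, Wes), (Eve, x1, 17, Nova, 5, 26, 2013, Wes), (Eve, x3, 1, Omega, 4, 3, 2008, Fay), (Eve, x3, 1, Omega, 40, 33, 2008, Fay), (Eve, x3, 1, Omega, 5, 26, 2008, Fay), (Lee, law, 30, Echo, 1, 5, 1988, Ola), (Lee, law, 30, Echo, 1, 5, 2011, Xia), (Lee, law, 30, Echo, 35, 6, 1988, Ola), (Lee, law, 30, Echo, 35, 6, 2011, Xia), (Lee, law, 7, Orion, 1, 5, 1988, Ola), (Lee, law, 7, Orion, 1, 5, 2011, Xia), (Lee, law, 7, Orion, 35, 6, 1988, Ola), (Lee, law, 7, Orion, 35, 6, 2011, Xia)}.
π[year, bid, mid, aname, title, mname]: project onto (year, bid, mid, aname, title, mname) → {(1988, 26, 5, Ola, Nova, Eve), (1988, 3, 4, Ola, Nova, Eve), (1988, 33, 40, Ola, Nova, Eve), (1988, 5, 1, Ola, Echo, Lee), (1988, 5, 1, Ola, Orion, Lee), (1988, 6, 35, Ola, Echo, Lee), (1988, 6, 35, Ola, Orion, Lee), (1999, 26, 5, Ned, Zephyr, Eve), (1999, 3, 4, Ned, Zephyr, Eve), (1999, 33, 40, Ned, Zephyr, Eve), (2008, 26, 5, Fay, Omega, Eve), (2008, 3, 4, Fay, Omega, Eve), (2008, 33, 40, Fay, Omega, Eve), (2011, 26, 5, Xia, Nova, Eve), (2011, 3, 4, Xia, Nova, Eve), (2011, 33, 40, Xia, Nova, Eve), (2011, 5, 1, Xia, Echo, Lee), (2011, 5, 1, Xia, Orion, Lee), (2011, 6, 35, Xia, Echo, Lee), (2011, 6, 35, Xia, Orion, Lee), (2013, 26, 5, Wes, Nova, Eve), (2013, 3, 4, Wes, Nova, Eve), (2013, 33, 40, Wes, Nova, Eve)}
Filtering on mid >= 40 leaves {(1988, 33, 40, Ola, Nova, Eve), (1999, 33, 40, Ned, Zephyr, Eve), (2008, 33, 40, Fay, Omega, Eve), (2011, 33, 40, Xia, Nova, Eve), (2013, 33, 40, Wes, Nova, Eve)}.
π[year, title, mname]: project onto (year, title, mname) → {(1988, Nova, Eve), (1999, Zephyr, Eve), (2008, Omega, Eve), (2011, Nova, Eve), (2013, Nova, Eve)}

{(1988, Nova, Eve), (1999, Zephyr, Eve), (2008, Omega, Eve), (2011, Nova, Eve), (2013, Nova, Eve)}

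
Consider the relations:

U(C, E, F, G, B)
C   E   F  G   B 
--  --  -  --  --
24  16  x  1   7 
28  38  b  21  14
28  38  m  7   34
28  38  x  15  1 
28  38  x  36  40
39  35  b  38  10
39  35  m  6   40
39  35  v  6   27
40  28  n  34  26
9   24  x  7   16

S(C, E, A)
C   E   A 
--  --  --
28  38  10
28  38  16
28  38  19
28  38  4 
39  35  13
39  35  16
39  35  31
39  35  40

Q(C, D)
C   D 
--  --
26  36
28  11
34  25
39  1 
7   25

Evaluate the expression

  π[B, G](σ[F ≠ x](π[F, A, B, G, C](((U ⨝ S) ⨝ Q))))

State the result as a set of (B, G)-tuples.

Natural join on C, E: {(28, 38, b, 21, 14, 10), (28, 38, b, 21, 14, 16), (28, 38, b, 21, 14, 19), (28, 38, b, 21, 14, 4), (28, 38, m, 7, 34, 10), (28, 38, m, 7, 34, 16), (28, 38, m, 7, 34, 19), (28, 38, m, 7, 34, 4), (28, 38, x, 15, 1, 10), (28, 38, x, 15, 1, 16), (28, 38, x, 15, 1, 19), (28, 38, x, 15, 1, 4), (28, 38, x, 36, 40, 10), (28, 38, x, 36, 40, 16), (28, 38, x, 36, 40, 19), (28, 38, x, 36, 40, 4), (39, 35, b, 38, 10, 13), (39, 35, b, 38, 10, 16), (39, 35, b, 38, 10, 31), (39, 35, b, 38, 10, 40), (39, 35, m, 6, 40, 13), (39, 35, m, 6, 40, 16), (39, 35, m, 6, 40, 31), (39, 35, m, 6, 40, 40), (39, 35, v, 6, 27, 13), (39, 35, v, 6, 27, 16), (39, 35, v, 6, 27, 31), (39, 35, v, 6, 27, 40)}
Natural join on C: {(28, 38, b, 21, 14, 10, 11), (28, 38, b, 21, 14, 16, 11), (28, 38, b, 21, 14, 19, 11), (28, 38, b, 21, 14, 4, 11), (28, 38, m, 7, 34, 10, 11), (28, 38, m, 7, 34, 16, 11), (28, 38, m, 7, 34, 19, 11), (28, 38, m, 7, 34, 4, 11), (28, 38, x, 15, 1, 10, 11), (28, 38, x, 15, 1, 16, 11), (28, 38, x, 15, 1, 19, 11), (28, 38, x, 15, 1, 4, 11), (28, 38, x, 36, 40, 10, 11), (28, 38, x, 36, 40, 16, 11), (28, 38, x, 36, 40, 19, 11), (28, 38, x, 36, 40, 4, 11), (39, 35, b, 38, 10, 13, 1), (39, 35, b, 38, 10, 16, 1), (39, 35, b, 38, 10, 31, 1), (39, 35, b, 38, 10, 40, 1), (39, 35, m, 6, 40, 13, 1), (39, 35, m, 6, 40, 16, 1), (39, 35, m, 6, 40, 31, 1), (39, 35, m, 6, 40, 40, 1), (39, 35, v, 6, 27, 13, 1), (39, 35, v, 6, 27, 16, 1), (39, 35, v, 6, 27, 31, 1), (39, 35, v, 6, 27, 40, 1)}
π_{F, A, B, G, C} gives {(b, 10, 14, 21, 28), (b, 13, 10, 38, 39), (b, 16, 10, 38, 39), (b, 16, 14, 21, 28), (b, 19, 14, 21, 28), (b, 31, 10, 38, 39), (b, 4, 14, 21, 28), (b, 40, 10, 38, 39), (m, 10, 34, 7, 28), (m, 13, 40, 6, 39), (m, 16, 34, 7, 28), (m, 16, 40, 6, 39), (m, 19, 34, 7, 28), (m, 31, 40, 6, 39), (m, 4, 34, 7, 28), (m, 40, 40, 6, 39), (v, 13, 27, 6, 39), (v, 16, 27, 6, 39), (v, 31, 27, 6, 39), (v, 40, 27, 6, 39), (x, 10, 1, 15, 28), (x, 10, 40, 36, 28), (x, 16, 1, 15, 28), (x, 16, 40, 36, 28), (x, 19, 1, 15, 28), (x, 19, 40, 36, 28), (x, 4, 1, 15, 28), (x, 4, 40, 36, 28)}.
Selection F ≠ x: {(b, 10, 14, 21, 28), (b, 13, 10, 38, 39), (b, 16, 10, 38, 39), (b, 16, 14, 21, 28), (b, 19, 14, 21, 28), (b, 31, 10, 38, 39), (b, 4, 14, 21, 28), (b, 40, 10, 38, 39), (m, 10, 34, 7, 28), (m, 13, 40, 6, 39), (m, 16, 34, 7, 28), (m, 16, 40, 6, 39), (m, 19, 34, 7, 28), (m, 31, 40, 6, 39), (m, 4, 34, 7, 28), (m, 40, 40, 6, 39), (v, 13, 27, 6, 39), (v, 16, 27, 6, 39), (v, 31, 27, 6, 39), (v, 40, 27, 6, 39)}
π_{B, G} gives {(10, 38), (14, 21), (27, 6), (34, 7), (40, 6)} (15 duplicate(s) eliminated).

{(10, 38), (14, 21), (27, 6), (34, 7), (40, 6)}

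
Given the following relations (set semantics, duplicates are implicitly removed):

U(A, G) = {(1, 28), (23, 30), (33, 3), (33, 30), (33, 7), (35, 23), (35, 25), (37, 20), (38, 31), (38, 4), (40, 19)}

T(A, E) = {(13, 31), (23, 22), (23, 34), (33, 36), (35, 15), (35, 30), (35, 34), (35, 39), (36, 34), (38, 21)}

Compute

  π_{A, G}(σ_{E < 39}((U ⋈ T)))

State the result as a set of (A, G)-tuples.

Natural join on A: {(23, 30, 22), (23, 30, 34), (33, 3, 36), (33, 30, 36), (33, 7, 36), (35, 23, 15), (35, 23, 30), (35, 23, 34), (35, 23, 39), (35, 25, 15), (35, 25, 30), (35, 25, 34), (35, 25, 39), (38, 31, 21), (38, 4, 21)}
Apply σ_{E < 39}; surviving tuples: {(23, 30, 22), (23, 30, 34), (33, 3, 36), (33, 30, 36), (33, 7, 36), (35, 23, 15), (35, 23, 30), (35, 23, 34), (35, 25, 15), (35, 25, 30), (35, 25, 34), (38, 31, 21), (38, 4, 21)}
Projecting to A, G (5 duplicate(s) eliminated): {(23, 30), (33, 3), (33, 30), (33, 7), (35, 23), (35, 25), (38, 31), (38, 4)}

{(23, 30), (33, 3), (33, 30), (33, 7), (35, 23), (35, 25), (38, 31), (38, 4)}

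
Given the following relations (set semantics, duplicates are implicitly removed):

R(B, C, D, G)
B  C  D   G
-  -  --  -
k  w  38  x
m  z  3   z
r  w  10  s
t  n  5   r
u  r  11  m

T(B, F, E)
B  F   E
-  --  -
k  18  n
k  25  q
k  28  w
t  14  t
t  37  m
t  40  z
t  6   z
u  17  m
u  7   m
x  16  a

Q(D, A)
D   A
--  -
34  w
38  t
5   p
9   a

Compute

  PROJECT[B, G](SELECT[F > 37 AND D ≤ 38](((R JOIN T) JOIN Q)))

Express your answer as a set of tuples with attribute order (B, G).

{(t, r)}

Joining R and T on B yields {(k, w, 38, x, 18, n), (k, w, 38, x, 25, q), (k, w, 38, x, 28, w), (t, n, 5, r, 14, t), (t, n, 5, r, 37, m), (t, n, 5, r, 40, z), (t, n, 5, r, 6, z), (u, r, 11, m, 17, m), (u, r, 11, m, 7, m)}.
Joining (R JOIN T) and Q on D yields {(k, w, 38, x, 18, n, t), (k, w, 38, x, 25, q, t), (k, w, 38, x, 28, w, t), (t, n, 5, r, 14, t, p), (t, n, 5, r, 37, m, p), (t, n, 5, r, 40, z, p), (t, n, 5, r, 6, z, p)}.
Apply σ_{F > 37 AND D ≤ 38}; surviving tuples: {(t, n, 5, r, 40, z, p)}
π_{B, G} gives {(t, r)}.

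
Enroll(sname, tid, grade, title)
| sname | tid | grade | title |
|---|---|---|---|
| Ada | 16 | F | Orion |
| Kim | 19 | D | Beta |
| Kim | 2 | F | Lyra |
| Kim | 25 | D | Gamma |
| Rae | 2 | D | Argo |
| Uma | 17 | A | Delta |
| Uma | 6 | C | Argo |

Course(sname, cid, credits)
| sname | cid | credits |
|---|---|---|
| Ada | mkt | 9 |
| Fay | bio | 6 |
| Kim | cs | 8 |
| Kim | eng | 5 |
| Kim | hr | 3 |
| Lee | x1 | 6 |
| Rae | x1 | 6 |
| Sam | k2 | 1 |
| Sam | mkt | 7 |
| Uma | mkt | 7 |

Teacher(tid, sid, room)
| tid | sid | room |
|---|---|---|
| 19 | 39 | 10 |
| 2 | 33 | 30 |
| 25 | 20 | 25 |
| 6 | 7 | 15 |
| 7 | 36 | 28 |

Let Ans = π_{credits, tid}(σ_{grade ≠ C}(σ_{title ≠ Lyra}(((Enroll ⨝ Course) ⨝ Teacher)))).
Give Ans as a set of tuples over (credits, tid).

{(3, 19), (3, 25), (5, 19), (5, 25), (6, 2), (8, 19), (8, 25)}

Enroll ⋈ Course (natural join on sname): {(Ada, 16, F, Orion, mkt, 9), (Kim, 19, D, Beta, cs, 8), (Kim, 19, D, Beta, eng, 5), (Kim, 19, D, Beta, hr, 3), (Kim, 2, F, Lyra, cs, 8), (Kim, 2, F, Lyra, eng, 5), (Kim, 2, F, Lyra, hr, 3), (Kim, 25, D, Gamma, cs, 8), (Kim, 25, D, Gamma, eng, 5), (Kim, 25, D, Gamma, hr, 3), (Rae, 2, D, Argo, x1, 6), (Uma, 17, A, Delta, mkt, 7), (Uma, 6, C, Argo, mkt, 7)}
(Enroll ⨝ Course) ⋈ Teacher (natural join on tid): {(Kim, 19, D, Beta, cs, 8, 39, 10), (Kim, 19, D, Beta, eng, 5, 39, 10), (Kim, 19, D, Beta, hr, 3, 39, 10), (Kim, 2, F, Lyra, cs, 8, 33, 30), (Kim, 2, F, Lyra, eng, 5, 33, 30), (Kim, 2, F, Lyra, hr, 3, 33, 30), (Kim, 25, D, Gamma, cs, 8, 20, 25), (Kim, 25, D, Gamma, eng, 5, 20, 25), (Kim, 25, D, Gamma, hr, 3, 20, 25), (Rae, 2, D, Argo, x1, 6, 33, 30), (Uma, 6, C, Argo, mkt, 7, 7, 15)}
σ[title ≠ Lyra]: keep tuples satisfying title ≠ Lyra → {(Kim, 19, D, Beta, cs, 8, 39, 10), (Kim, 19, D, Beta, eng, 5, 39, 10), (Kim, 19, D, Beta, hr, 3, 39, 10), (Kim, 25, D, Gamma, cs, 8, 20, 25), (Kim, 25, D, Gamma, eng, 5, 20, 25), (Kim, 25, D, Gamma, hr, 3, 20, 25), (Rae, 2, D, Argo, x1, 6, 33, 30), (Uma, 6, C, Argo, mkt, 7, 7, 15)}
σ[grade ≠ C]: keep tuples satisfying grade ≠ C → {(Kim, 19, D, Beta, cs, 8, 39, 10), (Kim, 19, D, Beta, eng, 5, 39, 10), (Kim, 19, D, Beta, hr, 3, 39, 10), (Kim, 25, D, Gamma, cs, 8, 20, 25), (Kim, 25, D, Gamma, eng, 5, 20, 25), (Kim, 25, D, Gamma, hr, 3, 20, 25), (Rae, 2, D, Argo, x1, 6, 33, 30)}
Keep only column(s) credits, tid: {(3, 19), (3, 25), (5, 19), (5, 25), (6, 2), (8, 19), (8, 25)}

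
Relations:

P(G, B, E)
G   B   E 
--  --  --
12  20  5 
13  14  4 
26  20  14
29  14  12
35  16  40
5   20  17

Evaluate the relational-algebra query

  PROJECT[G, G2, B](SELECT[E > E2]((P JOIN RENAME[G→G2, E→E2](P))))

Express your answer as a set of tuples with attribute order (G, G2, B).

ρ[G→G2, E→E2]: schema becomes (G2, B, E2); tuples unchanged.
Natural join on B: {(12, 20, 5, 12, 5), (12, 20, 5, 26, 14), (12, 20, 5, 5, 17), (13, 14, 4, 13, 4), (13, 14, 4, 29, 12), (26, 20, 14, 12, 5), (26, 20, 14, 26, 14), (26, 20, 14, 5, 17), (29, 14, 12, 13, 4), (29, 14, 12, 29, 12), (35, 16, 40, 35, 40), (5, 20, 17, 12, 5), (5, 20, 17, 26, 14), (5, 20, 17, 5, 17)}
σ[E > E2]: keep tuples satisfying E > E2 → {(26, 20, 14, 12, 5), (29, 14, 12, 13, 4), (5, 20, 17, 12, 5), (5, 20, 17, 26, 14)}
π[G, G2, B]: project onto (G, G2, B) → {(26, 12, 20), (29, 13, 14), (5, 12, 20), (5, 26, 20)}

{(26, 12, 20), (29, 13, 14), (5, 12, 20), (5, 26, 20)}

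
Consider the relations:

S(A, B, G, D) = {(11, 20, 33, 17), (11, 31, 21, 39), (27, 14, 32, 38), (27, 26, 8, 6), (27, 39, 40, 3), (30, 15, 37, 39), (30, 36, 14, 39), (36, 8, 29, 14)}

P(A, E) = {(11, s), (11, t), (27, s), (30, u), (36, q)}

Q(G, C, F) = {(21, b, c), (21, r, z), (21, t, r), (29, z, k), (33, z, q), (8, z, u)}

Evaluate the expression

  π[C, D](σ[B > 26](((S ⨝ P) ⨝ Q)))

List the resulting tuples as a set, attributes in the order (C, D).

{(b, 39), (r, 39), (t, 39)}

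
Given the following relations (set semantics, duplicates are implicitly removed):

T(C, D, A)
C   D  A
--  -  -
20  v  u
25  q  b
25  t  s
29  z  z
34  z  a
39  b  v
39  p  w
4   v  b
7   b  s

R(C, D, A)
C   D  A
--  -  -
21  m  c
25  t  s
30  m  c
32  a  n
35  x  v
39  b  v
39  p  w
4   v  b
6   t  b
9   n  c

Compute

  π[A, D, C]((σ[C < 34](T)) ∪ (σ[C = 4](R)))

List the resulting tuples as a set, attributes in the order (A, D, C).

{(b, q, 25), (b, v, 4), (s, b, 7), (s, t, 25), (u, v, 20), (z, z, 29)}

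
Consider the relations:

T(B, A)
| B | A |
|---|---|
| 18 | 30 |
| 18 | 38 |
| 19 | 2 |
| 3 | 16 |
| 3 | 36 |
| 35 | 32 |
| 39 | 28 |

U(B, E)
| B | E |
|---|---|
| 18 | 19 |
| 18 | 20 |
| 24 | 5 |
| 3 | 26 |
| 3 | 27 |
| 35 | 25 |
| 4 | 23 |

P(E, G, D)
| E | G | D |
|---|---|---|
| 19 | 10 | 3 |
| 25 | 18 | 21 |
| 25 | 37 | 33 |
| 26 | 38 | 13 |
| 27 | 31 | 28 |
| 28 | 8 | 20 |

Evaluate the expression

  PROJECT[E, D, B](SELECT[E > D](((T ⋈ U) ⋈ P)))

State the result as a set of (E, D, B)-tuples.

Natural join on B: {(18, 30, 19), (18, 30, 20), (18, 38, 19), (18, 38, 20), (3, 16, 26), (3, 16, 27), (3, 36, 26), (3, 36, 27), (35, 32, 25)}
Natural join on E: {(18, 30, 19, 10, 3), (18, 38, 19, 10, 3), (3, 16, 26, 38, 13), (3, 16, 27, 31, 28), (3, 36, 26, 38, 13), (3, 36, 27, 31, 28), (35, 32, 25, 18, 21), (35, 32, 25, 37, 33)}
Selection E > D: {(18, 30, 19, 10, 3), (18, 38, 19, 10, 3), (3, 16, 26, 38, 13), (3, 36, 26, 38, 13), (35, 32, 25, 18, 21)}
π[E, D, B]: project onto (E, D, B) (2 duplicate(s) eliminated) → {(19, 3, 18), (25, 21, 35), (26, 13, 3)}

{(19, 3, 18), (25, 21, 35), (26, 13, 3)}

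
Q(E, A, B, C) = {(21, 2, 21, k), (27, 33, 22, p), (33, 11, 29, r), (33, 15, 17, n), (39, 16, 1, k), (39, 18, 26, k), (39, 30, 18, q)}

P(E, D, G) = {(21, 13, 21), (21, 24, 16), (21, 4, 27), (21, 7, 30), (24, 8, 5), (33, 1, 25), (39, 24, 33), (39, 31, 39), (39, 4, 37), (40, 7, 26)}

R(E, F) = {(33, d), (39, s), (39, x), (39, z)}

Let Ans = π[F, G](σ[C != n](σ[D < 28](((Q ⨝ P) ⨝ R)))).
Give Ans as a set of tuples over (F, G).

Joining Q and P on E yields {(21, 2, 21, k, 13, 21), (21, 2, 21, k, 24, 16), (21, 2, 21, k, 4, 27), (21, 2, 21, k, 7, 30), (33, 11, 29, r, 1, 25), (33, 15, 17, n, 1, 25), (39, 16, 1, k, 24, 33), (39, 16, 1, k, 31, 39), (39, 16, 1, k, 4, 37), (39, 18, 26, k, 24, 33), (39, 18, 26, k, 31, 39), (39, 18, 26, k, 4, 37), (39, 30, 18, q, 24, 33), (39, 30, 18, q, 31, 39), (39, 30, 18, q, 4, 37)}.
Joining (Q ⨝ P) and R on E yields {(33, 11, 29, r, 1, 25, d), (33, 15, 17, n, 1, 25, d), (39, 16, 1, k, 24, 33, s), (39, 16, 1, k, 24, 33, x), (39, 16, 1, k, 24, 33, z), (39, 16, 1, k, 31, 39, s), (39, 16, 1, k, 31, 39, x), (39, 16, 1, k, 31, 39, z), (39, 16, 1, k, 4, 37, s), (39, 16, 1, k, 4, 37, x), (39, 16, 1, k, 4, 37, z), (39, 18, 26, k, 24, 33, s), (39, 18, 26, k, 24, 33, x), (39, 18, 26, k, 24, 33, z), (39, 18, 26, k, 31, 39, s), (39, 18, 26, k, 31, 39, x), (39, 18, 26, k, 31, 39, z), (39, 18, 26, k, 4, 37, s), (39, 18, 26, k, 4, 37, x), (39, 18, 26, k, 4, 37, z), (39, 30, 18, q, 24, 33, s), (39, 30, 18, q, 24, 33, x), (39, 30, 18, q, 24, 33, z), (39, 30, 18, q, 31, 39, s), (39, 30, 18, q, 31, 39, x), (39, 30, 18, q, 31, 39, z), (39, 30, 18, q, 4, 37, s), (39, 30, 18, q, 4, 37, x), (39, 30, 18, q, 4, 37, z)}.
Selection D < 28: {(33, 11, 29, r, 1, 25, d), (33, 15, 17, n, 1, 25, d), (39, 16, 1, k, 24, 33, s), (39, 16, 1, k, 24, 33, x), (39, 16, 1, k, 24, 33, z), (39, 16, 1, k, 4, 37, s), (39, 16, 1, k, 4, 37, x), (39, 16, 1, k, 4, 37, z), (39, 18, 26, k, 24, 33, s), (39, 18, 26, k, 24, 33, x), (39, 18, 26, k, 24, 33, z), (39, 18, 26, k, 4, 37, s), (39, 18, 26, k, 4, 37, x), (39, 18, 26, k, 4, 37, z), (39, 30, 18, q, 24, 33, s), (39, 30, 18, q, 24, 33, x), (39, 30, 18, q, 24, 33, z), (39, 30, 18, q, 4, 37, s), (39, 30, 18, q, 4, 37, x), (39, 30, 18, q, 4, 37, z)}
Selection C != n: {(33, 11, 29, r, 1, 25, d), (39, 16, 1, k, 24, 33, s), (39, 16, 1, k, 24, 33, x), (39, 16, 1, k, 24, 33, z), (39, 16, 1, k, 4, 37, s), (39, 16, 1, k, 4, 37, x), (39, 16, 1, k, 4, 37, z), (39, 18, 26, k, 24, 33, s), (39, 18, 26, k, 24, 33, x), (39, 18, 26, k, 24, 33, z), (39, 18, 26, k, 4, 37, s), (39, 18, 26, k, 4, 37, x), (39, 18, 26, k, 4, 37, z), (39, 30, 18, q, 24, 33, s), (39, 30, 18, q, 24, 33, x), (39, 30, 18, q, 24, 33, z), (39, 30, 18, q, 4, 37, s), (39, 30, 18, q, 4, 37, x), (39, 30, 18, q, 4, 37, z)}
π_{F, G} gives {(d, 25), (s, 33), (s, 37), (x, 33), (x, 37), (z, 33), (z, 37)} (12 duplicate(s) eliminated).

{(d, 25), (s, 33), (s, 37), (x, 33), (x, 37), (z, 33), (z, 37)}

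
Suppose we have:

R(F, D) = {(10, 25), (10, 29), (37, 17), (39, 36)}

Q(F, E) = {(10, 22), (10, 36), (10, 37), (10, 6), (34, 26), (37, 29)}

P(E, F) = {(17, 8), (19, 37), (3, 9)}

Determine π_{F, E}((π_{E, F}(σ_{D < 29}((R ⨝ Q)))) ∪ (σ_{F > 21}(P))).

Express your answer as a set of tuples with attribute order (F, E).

R ⋈ Q (natural join on F): {(10, 25, 22), (10, 25, 36), (10, 25, 37), (10, 25, 6), (10, 29, 22), (10, 29, 36), (10, 29, 37), (10, 29, 6), (37, 17, 29)}
Selection D < 29: {(10, 25, 22), (10, 25, 36), (10, 25, 37), (10, 25, 6), (37, 17, 29)}
Projecting to E, F: {(22, 10), (29, 37), (36, 10), (37, 10), (6, 10)}
Selection F > 21: {(19, 37)}
Union: {(22, 10), (29, 37), (36, 10), (37, 10), (6, 10)} with {(19, 37)} → {(19, 37), (22, 10), (29, 37), (36, 10), (37, 10), (6, 10)}
Projecting to F, E: {(10, 22), (10, 36), (10, 37), (10, 6), (37, 19), (37, 29)}

{(10, 22), (10, 36), (10, 37), (10, 6), (37, 19), (37, 29)}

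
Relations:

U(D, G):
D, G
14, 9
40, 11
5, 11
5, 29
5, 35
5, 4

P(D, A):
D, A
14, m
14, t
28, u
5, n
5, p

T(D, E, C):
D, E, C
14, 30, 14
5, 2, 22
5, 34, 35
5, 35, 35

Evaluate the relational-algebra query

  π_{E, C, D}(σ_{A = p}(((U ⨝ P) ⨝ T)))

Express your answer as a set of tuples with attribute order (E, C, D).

{(2, 22, 5), (34, 35, 5), (35, 35, 5)}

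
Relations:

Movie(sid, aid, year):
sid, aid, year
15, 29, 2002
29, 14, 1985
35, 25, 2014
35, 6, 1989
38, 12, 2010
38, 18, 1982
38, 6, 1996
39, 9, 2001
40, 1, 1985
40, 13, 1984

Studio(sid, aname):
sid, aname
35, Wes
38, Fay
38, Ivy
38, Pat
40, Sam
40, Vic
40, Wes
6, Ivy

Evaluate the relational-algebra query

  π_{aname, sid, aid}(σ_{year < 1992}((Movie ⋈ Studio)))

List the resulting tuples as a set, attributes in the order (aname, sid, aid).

Joining Movie and Studio on sid yields {(35, 25, 2014, Wes), (35, 6, 1989, Wes), (38, 12, 2010, Fay), (38, 12, 2010, Ivy), (38, 12, 2010, Pat), (38, 18, 1982, Fay), (38, 18, 1982, Ivy), (38, 18, 1982, Pat), (38, 6, 1996, Fay), (38, 6, 1996, Ivy), (38, 6, 1996, Pat), (40, 1, 1985, Sam), (40, 1, 1985, Vic), (40, 1, 1985, Wes), (40, 13, 1984, Sam), (40, 13, 1984, Vic), (40, 13, 1984, Wes)}.
Apply σ_{year < 1992}; surviving tuples: {(35, 6, 1989, Wes), (38, 18, 1982, Fay), (38, 18, 1982, Ivy), (38, 18, 1982, Pat), (40, 1, 1985, Sam), (40, 1, 1985, Vic), (40, 1, 1985, Wes), (40, 13, 1984, Sam), (40, 13, 1984, Vic), (40, 13, 1984, Wes)}
Projecting to aname, sid, aid: {(Fay, 38, 18), (Ivy, 38, 18), (Pat, 38, 18), (Sam, 40, 1), (Sam, 40, 13), (Vic, 40, 1), (Vic, 40, 13), (Wes, 35, 6), (Wes, 40, 1), (Wes, 40, 13)}

{(Fay, 38, 18), (Ivy, 38, 18), (Pat, 38, 18), (Sam, 40, 1), (Sam, 40, 13), (Vic, 40, 1), (Vic, 40, 13), (Wes, 35, 6), (Wes, 40, 1), (Wes, 40, 13)}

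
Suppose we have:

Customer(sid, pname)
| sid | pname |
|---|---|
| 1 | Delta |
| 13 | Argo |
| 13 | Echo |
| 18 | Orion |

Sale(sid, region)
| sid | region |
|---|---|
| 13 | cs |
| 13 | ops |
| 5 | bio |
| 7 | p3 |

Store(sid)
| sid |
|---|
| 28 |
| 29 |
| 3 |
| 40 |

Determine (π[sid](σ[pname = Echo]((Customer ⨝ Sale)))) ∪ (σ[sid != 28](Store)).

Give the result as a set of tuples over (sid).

{13, 29, 3, 40}

Joining Customer and Sale on sid yields {(13, Argo, cs), (13, Argo, ops), (13, Echo, cs), (13, Echo, ops)}.
Filtering on pname = Echo leaves {(13, Echo, cs), (13, Echo, ops)}.
π_{sid} gives {13} (1 duplicate(s) eliminated).
Filtering on sid != 28 leaves {29, 3, 40}.
Set union of the two operands is {13, 29, 3, 40}.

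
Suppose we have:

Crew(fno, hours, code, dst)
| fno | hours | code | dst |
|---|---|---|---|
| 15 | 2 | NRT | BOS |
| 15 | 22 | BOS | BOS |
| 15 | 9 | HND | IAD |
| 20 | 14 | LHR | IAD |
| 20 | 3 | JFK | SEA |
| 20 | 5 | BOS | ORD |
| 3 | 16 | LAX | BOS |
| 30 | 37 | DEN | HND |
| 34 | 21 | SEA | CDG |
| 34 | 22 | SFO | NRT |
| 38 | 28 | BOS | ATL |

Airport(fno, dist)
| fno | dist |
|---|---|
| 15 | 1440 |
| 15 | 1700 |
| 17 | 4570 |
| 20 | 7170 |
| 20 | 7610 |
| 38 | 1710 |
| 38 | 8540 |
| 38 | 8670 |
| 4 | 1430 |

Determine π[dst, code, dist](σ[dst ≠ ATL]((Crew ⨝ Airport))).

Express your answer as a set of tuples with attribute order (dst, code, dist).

Natural join on fno: {(15, 2, NRT, BOS, 1440), (15, 2, NRT, BOS, 1700), (15, 22, BOS, BOS, 1440), (15, 22, BOS, BOS, 1700), (15, 9, HND, IAD, 1440), (15, 9, HND, IAD, 1700), (20, 14, LHR, IAD, 7170), (20, 14, LHR, IAD, 7610), (20, 3, JFK, SEA, 7170), (20, 3, JFK, SEA, 7610), (20, 5, BOS, ORD, 7170), (20, 5, BOS, ORD, 7610), (38, 28, BOS, ATL, 1710), (38, 28, BOS, ATL, 8540), (38, 28, BOS, ATL, 8670)}
σ[dst ≠ ATL]: keep tuples satisfying dst ≠ ATL → {(15, 2, NRT, BOS, 1440), (15, 2, NRT, BOS, 1700), (15, 22, BOS, BOS, 1440), (15, 22, BOS, BOS, 1700), (15, 9, HND, IAD, 1440), (15, 9, HND, IAD, 1700), (20, 14, LHR, IAD, 7170), (20, 14, LHR, IAD, 7610), (20, 3, JFK, SEA, 7170), (20, 3, JFK, SEA, 7610), (20, 5, BOS, ORD, 7170), (20, 5, BOS, ORD, 7610)}
Keep only column(s) dst, code, dist: {(BOS, BOS, 1440), (BOS, BOS, 1700), (BOS, NRT, 1440), (BOS, NRT, 1700), (IAD, HND, 1440), (IAD, HND, 1700), (IAD, LHR, 7170), (IAD, LHR, 7610), (ORD, BOS, 7170), (ORD, BOS, 7610), (SEA, JFK, 7170), (SEA, JFK, 7610)}

{(BOS, BOS, 1440), (BOS, BOS, 1700), (BOS, NRT, 1440), (BOS, NRT, 1700), (IAD, HND, 1440), (IAD, HND, 1700), (IAD, LHR, 7170), (IAD, LHR, 7610), (ORD, BOS, 7170), (ORD, BOS, 7610), (SEA, JFK, 7170), (SEA, JFK, 7610)}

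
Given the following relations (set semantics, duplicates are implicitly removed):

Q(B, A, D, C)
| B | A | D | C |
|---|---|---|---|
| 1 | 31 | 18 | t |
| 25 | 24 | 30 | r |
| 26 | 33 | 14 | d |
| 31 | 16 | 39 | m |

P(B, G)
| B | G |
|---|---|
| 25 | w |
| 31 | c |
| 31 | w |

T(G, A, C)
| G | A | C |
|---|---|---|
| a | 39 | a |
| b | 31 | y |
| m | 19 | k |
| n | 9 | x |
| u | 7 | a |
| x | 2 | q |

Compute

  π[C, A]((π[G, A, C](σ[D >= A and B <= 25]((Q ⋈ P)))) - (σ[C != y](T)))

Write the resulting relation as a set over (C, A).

Q ⋈ P (natural join on B): {(25, 24, 30, r, w), (31, 16, 39, m, c), (31, 16, 39, m, w)}
Filtering on D >= A and B <= 25 leaves {(25, 24, 30, r, w)}.
Keep only column(s) G, A, C: {(w, 24, r)}
Filtering on C != y leaves {(a, 39, a), (m, 19, k), (n, 9, x), (u, 7, a), (x, 2, q)}.
Set difference of the two operands is {(w, 24, r)}.
Keep only column(s) C, A: {(r, 24)}

{(r, 24)}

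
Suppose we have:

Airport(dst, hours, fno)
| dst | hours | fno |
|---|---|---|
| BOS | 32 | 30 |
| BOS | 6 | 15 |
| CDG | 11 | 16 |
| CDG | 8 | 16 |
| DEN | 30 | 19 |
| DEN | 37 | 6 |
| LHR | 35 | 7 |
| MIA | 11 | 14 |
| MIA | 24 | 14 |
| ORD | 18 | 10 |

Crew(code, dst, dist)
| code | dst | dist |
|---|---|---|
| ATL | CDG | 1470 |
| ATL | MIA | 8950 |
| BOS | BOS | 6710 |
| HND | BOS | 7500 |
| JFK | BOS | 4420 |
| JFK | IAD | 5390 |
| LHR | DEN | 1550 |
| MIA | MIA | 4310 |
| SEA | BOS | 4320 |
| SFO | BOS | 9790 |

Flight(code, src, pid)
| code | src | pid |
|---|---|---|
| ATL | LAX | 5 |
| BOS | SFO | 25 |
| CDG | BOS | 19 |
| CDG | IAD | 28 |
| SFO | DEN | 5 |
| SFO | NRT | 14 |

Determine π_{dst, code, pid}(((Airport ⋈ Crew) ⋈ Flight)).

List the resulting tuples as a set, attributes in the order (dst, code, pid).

Airport ⋈ Crew (natural join on dst): {(BOS, 32, 30, BOS, 6710), (BOS, 32, 30, HND, 7500), (BOS, 32, 30, JFK, 4420), (BOS, 32, 30, SEA, 4320), (BOS, 32, 30, SFO, 9790), (BOS, 6, 15, BOS, 6710), (BOS, 6, 15, HND, 7500), (BOS, 6, 15, JFK, 4420), (BOS, 6, 15, SEA, 4320), (BOS, 6, 15, SFO, 9790), (CDG, 11, 16, ATL, 1470), (CDG, 8, 16, ATL, 1470), (DEN, 30, 19, LHR, 1550), (DEN, 37, 6, LHR, 1550), (MIA, 11, 14, ATL, 8950), (MIA, 11, 14, MIA, 4310), (MIA, 24, 14, ATL, 8950), (MIA, 24, 14, MIA, 4310)}
(Airport ⋈ Crew) ⋈ Flight (natural join on code): {(BOS, 32, 30, BOS, 6710, SFO, 25), (BOS, 32, 30, SFO, 9790, DEN, 5), (BOS, 32, 30, SFO, 9790, NRT, 14), (BOS, 6, 15, BOS, 6710, SFO, 25), (BOS, 6, 15, SFO, 9790, DEN, 5), (BOS, 6, 15, SFO, 9790, NRT, 14), (CDG, 11, 16, ATL, 1470, LAX, 5), (CDG, 8, 16, ATL, 1470, LAX, 5), (MIA, 11, 14, ATL, 8950, LAX, 5), (MIA, 24, 14, ATL, 8950, LAX, 5)}
π_{dst, code, pid} gives {(BOS, BOS, 25), (BOS, SFO, 14), (BOS, SFO, 5), (CDG, ATL, 5), (MIA, ATL, 5)} (5 duplicate(s) eliminated).

{(BOS, BOS, 25), (BOS, SFO, 14), (BOS, SFO, 5), (CDG, ATL, 5), (MIA, ATL, 5)}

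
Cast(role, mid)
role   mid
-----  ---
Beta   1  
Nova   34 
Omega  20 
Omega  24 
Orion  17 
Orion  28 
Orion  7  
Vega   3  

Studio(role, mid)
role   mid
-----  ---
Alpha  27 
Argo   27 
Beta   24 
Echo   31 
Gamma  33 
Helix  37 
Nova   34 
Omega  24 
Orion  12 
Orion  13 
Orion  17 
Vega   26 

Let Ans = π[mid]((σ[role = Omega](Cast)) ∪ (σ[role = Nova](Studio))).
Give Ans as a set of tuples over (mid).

{20, 24, 34}

Apply σ_{role = Omega}; surviving tuples: {(Omega, 20), (Omega, 24)}
Apply σ_{role = Nova}; surviving tuples: {(Nova, 34)}
Taking the union: {(Nova, 34), (Omega, 20), (Omega, 24)}
Projecting to mid: {20, 24, 34}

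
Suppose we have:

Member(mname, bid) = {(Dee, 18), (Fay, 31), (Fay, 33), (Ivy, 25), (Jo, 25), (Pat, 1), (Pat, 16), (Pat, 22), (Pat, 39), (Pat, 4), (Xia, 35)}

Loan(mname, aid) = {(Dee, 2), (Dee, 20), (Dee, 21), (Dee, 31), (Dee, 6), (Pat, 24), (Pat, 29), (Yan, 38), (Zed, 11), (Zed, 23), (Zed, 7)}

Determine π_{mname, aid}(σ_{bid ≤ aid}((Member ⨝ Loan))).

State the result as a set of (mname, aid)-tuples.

{(Dee, 20), (Dee, 21), (Dee, 31), (Pat, 24), (Pat, 29)}

Member ⋈ Loan (natural join on mname): {(Dee, 18, 2), (Dee, 18, 20), (Dee, 18, 21), (Dee, 18, 31), (Dee, 18, 6), (Pat, 1, 24), (Pat, 1, 29), (Pat, 16, 24), (Pat, 16, 29), (Pat, 22, 24), (Pat, 22, 29), (Pat, 39, 24), (Pat, 39, 29), (Pat, 4, 24), (Pat, 4, 29)}
Apply σ_{bid ≤ aid}; surviving tuples: {(Dee, 18, 20), (Dee, 18, 21), (Dee, 18, 31), (Pat, 1, 24), (Pat, 1, 29), (Pat, 16, 24), (Pat, 16, 29), (Pat, 22, 24), (Pat, 22, 29), (Pat, 4, 24), (Pat, 4, 29)}
π[mname, aid]: project onto (mname, aid) (6 duplicate(s) eliminated) → {(Dee, 20), (Dee, 21), (Dee, 31), (Pat, 24), (Pat, 29)}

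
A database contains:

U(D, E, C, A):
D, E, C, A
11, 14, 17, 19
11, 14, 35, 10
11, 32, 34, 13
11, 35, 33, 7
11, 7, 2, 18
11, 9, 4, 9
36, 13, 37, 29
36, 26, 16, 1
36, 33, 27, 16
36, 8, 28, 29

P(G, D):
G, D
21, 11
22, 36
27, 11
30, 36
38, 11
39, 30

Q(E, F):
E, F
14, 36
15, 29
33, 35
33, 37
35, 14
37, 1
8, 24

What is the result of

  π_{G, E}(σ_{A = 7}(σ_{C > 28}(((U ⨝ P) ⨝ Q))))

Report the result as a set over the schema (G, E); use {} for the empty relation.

U ⋈ P (natural join on D): {(11, 14, 17, 19, 21), (11, 14, 17, 19, 27), (11, 14, 17, 19, 38), (11, 14, 35, 10, 21), (11, 14, 35, 10, 27), (11, 14, 35, 10, 38), (11, 32, 34, 13, 21), (11, 32, 34, 13, 27), (11, 32, 34, 13, 38), (11, 35, 33, 7, 21), (11, 35, 33, 7, 27), (11, 35, 33, 7, 38), (11, 7, 2, 18, 21), (11, 7, 2, 18, 27), (11, 7, 2, 18, 38), (11, 9, 4, 9, 21), (11, 9, 4, 9, 27), (11, 9, 4, 9, 38), (36, 13, 37, 29, 22), (36, 13, 37, 29, 30), (36, 26, 16, 1, 22), (36, 26, 16, 1, 30), (36, 33, 27, 16, 22), (36, 33, 27, 16, 30), (36, 8, 28, 29, 22), (36, 8, 28, 29, 30)}
(U ⨝ P) ⋈ Q (natural join on E): {(11, 14, 17, 19, 21, 36), (11, 14, 17, 19, 27, 36), (11, 14, 17, 19, 38, 36), (11, 14, 35, 10, 21, 36), (11, 14, 35, 10, 27, 36), (11, 14, 35, 10, 38, 36), (11, 35, 33, 7, 21, 14), (11, 35, 33, 7, 27, 14), (11, 35, 33, 7, 38, 14), (36, 33, 27, 16, 22, 35), (36, 33, 27, 16, 22, 37), (36, 33, 27, 16, 30, 35), (36, 33, 27, 16, 30, 37), (36, 8, 28, 29, 22, 24), (36, 8, 28, 29, 30, 24)}
σ[C > 28]: keep tuples satisfying C > 28 → {(11, 14, 35, 10, 21, 36), (11, 14, 35, 10, 27, 36), (11, 14, 35, 10, 38, 36), (11, 35, 33, 7, 21, 14), (11, 35, 33, 7, 27, 14), (11, 35, 33, 7, 38, 14)}
σ[A = 7]: keep tuples satisfying A = 7 → {(11, 35, 33, 7, 21, 14), (11, 35, 33, 7, 27, 14), (11, 35, 33, 7, 38, 14)}
Projecting to G, E: {(21, 35), (27, 35), (38, 35)}

{(21, 35), (27, 35), (38, 35)}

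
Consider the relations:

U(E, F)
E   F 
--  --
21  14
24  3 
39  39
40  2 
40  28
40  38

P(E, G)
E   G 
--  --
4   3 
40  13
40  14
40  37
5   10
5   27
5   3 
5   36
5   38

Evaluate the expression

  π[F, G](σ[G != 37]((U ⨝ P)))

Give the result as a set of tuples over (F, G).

{(2, 13), (2, 14), (28, 13), (28, 14), (38, 13), (38, 14)}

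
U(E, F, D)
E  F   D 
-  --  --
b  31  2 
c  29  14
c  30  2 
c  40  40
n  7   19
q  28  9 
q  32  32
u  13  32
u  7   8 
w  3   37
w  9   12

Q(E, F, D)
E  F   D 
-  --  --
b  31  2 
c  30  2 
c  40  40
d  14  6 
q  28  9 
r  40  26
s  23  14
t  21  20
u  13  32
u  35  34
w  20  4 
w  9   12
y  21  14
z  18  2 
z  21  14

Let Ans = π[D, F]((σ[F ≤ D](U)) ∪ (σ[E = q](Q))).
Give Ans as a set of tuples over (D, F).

{(12, 9), (19, 7), (32, 13), (32, 32), (37, 3), (40, 40), (8, 7), (9, 28)}

σ[F ≤ D]: keep tuples satisfying F ≤ D → {(c, 40, 40), (n, 7, 19), (q, 32, 32), (u, 13, 32), (u, 7, 8), (w, 3, 37), (w, 9, 12)}
σ[E = q]: keep tuples satisfying E = q → {(q, 28, 9)}
Set union of the two operands is {(c, 40, 40), (n, 7, 19), (q, 28, 9), (q, 32, 32), (u, 13, 32), (u, 7, 8), (w, 3, 37), (w, 9, 12)}.
Keep only column(s) D, F: {(12, 9), (19, 7), (32, 13), (32, 32), (37, 3), (40, 40), (8, 7), (9, 28)}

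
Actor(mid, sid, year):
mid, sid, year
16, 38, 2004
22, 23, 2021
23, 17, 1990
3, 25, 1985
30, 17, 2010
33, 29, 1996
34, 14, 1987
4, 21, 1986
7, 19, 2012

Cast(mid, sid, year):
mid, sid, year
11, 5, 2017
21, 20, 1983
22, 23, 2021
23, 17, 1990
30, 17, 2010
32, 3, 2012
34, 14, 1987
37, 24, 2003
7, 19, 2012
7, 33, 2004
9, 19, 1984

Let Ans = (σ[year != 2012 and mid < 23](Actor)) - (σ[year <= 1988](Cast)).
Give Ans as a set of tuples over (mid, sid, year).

σ[year != 2012 and mid < 23]: keep tuples satisfying year != 2012 and mid < 23 → {(16, 38, 2004), (22, 23, 2021), (3, 25, 1985), (4, 21, 1986)}
σ[year <= 1988]: keep tuples satisfying year <= 1988 → {(21, 20, 1983), (34, 14, 1987), (9, 19, 1984)}
Set difference of the two operands is {(16, 38, 2004), (22, 23, 2021), (3, 25, 1985), (4, 21, 1986)}.

{(16, 38, 2004), (22, 23, 2021), (3, 25, 1985), (4, 21, 1986)}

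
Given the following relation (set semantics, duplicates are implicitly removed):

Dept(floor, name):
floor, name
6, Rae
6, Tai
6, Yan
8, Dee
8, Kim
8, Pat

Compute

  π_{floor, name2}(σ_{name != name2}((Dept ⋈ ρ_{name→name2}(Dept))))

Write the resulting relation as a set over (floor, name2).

ρ[name→name2]: schema becomes (floor, name2); tuples unchanged.
Dept ⋈ ρ_{name→name2}(Dept) (natural join on floor): {(6, Rae, Rae), (6, Rae, Tai), (6, Rae, Yan), (6, Tai, Rae), (6, Tai, Tai), (6, Tai, Yan), (6, Yan, Rae), (6, Yan, Tai), (6, Yan, Yan), (8, Dee, Dee), (8, Dee, Kim), (8, Dee, Pat), (8, Kim, Dee), (8, Kim, Kim), (8, Kim, Pat), (8, Pat, Dee), (8, Pat, Kim), (8, Pat, Pat)}
Apply σ_{name != name2}; surviving tuples: {(6, Rae, Tai), (6, Rae, Yan), (6, Tai, Rae), (6, Tai, Yan), (6, Yan, Rae), (6, Yan, Tai), (8, Dee, Kim), (8, Dee, Pat), (8, Kim, Dee), (8, Kim, Pat), (8, Pat, Dee), (8, Pat, Kim)}
π[floor, name2]: project onto (floor, name2) (6 duplicate(s) eliminated) → {(6, Rae), (6, Tai), (6, Yan), (8, Dee), (8, Kim), (8, Pat)}

{(6, Rae), (6, Tai), (6, Yan), (8, Dee), (8, Kim), (8, Pat)}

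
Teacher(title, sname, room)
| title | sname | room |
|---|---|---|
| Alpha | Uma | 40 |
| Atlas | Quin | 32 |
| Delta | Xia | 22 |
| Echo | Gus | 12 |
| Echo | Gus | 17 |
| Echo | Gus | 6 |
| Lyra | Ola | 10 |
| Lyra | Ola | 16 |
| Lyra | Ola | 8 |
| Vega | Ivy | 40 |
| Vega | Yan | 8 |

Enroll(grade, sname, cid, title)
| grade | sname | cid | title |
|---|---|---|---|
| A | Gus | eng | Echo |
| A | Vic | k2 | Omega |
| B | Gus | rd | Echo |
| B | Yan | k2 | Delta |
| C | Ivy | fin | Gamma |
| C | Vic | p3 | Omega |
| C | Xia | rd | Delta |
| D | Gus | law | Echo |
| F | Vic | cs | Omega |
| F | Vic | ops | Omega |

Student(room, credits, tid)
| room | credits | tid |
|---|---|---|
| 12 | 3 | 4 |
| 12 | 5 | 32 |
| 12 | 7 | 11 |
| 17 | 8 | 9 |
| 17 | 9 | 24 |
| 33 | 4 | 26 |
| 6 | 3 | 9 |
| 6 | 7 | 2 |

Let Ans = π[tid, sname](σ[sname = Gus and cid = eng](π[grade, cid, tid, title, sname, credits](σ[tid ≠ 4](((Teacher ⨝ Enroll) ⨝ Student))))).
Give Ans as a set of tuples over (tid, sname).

{(11, Gus), (2, Gus), (24, Gus), (32, Gus), (9, Gus)}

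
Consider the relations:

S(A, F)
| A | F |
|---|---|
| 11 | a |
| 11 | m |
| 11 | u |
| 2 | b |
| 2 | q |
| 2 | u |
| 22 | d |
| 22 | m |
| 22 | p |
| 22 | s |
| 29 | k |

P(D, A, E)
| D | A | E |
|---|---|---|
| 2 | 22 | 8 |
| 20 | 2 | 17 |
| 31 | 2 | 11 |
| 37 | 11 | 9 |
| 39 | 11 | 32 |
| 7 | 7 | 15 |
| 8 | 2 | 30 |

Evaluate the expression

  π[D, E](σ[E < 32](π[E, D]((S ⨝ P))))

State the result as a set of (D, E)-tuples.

{(2, 8), (20, 17), (31, 11), (37, 9), (8, 30)}

Joining S and P on A yields {(11, a, 37, 9), (11, a, 39, 32), (11, m, 37, 9), (11, m, 39, 32), (11, u, 37, 9), (11, u, 39, 32), (2, b, 20, 17), (2, b, 31, 11), (2, b, 8, 30), (2, q, 20, 17), (2, q, 31, 11), (2, q, 8, 30), (2, u, 20, 17), (2, u, 31, 11), (2, u, 8, 30), (22, d, 2, 8), (22, m, 2, 8), (22, p, 2, 8), (22, s, 2, 8)}.
π[E, D]: project onto (E, D) (13 duplicate(s) eliminated) → {(11, 31), (17, 20), (30, 8), (32, 39), (8, 2), (9, 37)}
Filtering on E < 32 leaves {(11, 31), (17, 20), (30, 8), (8, 2), (9, 37)}.
π[D, E]: project onto (D, E) → {(2, 8), (20, 17), (31, 11), (37, 9), (8, 30)}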